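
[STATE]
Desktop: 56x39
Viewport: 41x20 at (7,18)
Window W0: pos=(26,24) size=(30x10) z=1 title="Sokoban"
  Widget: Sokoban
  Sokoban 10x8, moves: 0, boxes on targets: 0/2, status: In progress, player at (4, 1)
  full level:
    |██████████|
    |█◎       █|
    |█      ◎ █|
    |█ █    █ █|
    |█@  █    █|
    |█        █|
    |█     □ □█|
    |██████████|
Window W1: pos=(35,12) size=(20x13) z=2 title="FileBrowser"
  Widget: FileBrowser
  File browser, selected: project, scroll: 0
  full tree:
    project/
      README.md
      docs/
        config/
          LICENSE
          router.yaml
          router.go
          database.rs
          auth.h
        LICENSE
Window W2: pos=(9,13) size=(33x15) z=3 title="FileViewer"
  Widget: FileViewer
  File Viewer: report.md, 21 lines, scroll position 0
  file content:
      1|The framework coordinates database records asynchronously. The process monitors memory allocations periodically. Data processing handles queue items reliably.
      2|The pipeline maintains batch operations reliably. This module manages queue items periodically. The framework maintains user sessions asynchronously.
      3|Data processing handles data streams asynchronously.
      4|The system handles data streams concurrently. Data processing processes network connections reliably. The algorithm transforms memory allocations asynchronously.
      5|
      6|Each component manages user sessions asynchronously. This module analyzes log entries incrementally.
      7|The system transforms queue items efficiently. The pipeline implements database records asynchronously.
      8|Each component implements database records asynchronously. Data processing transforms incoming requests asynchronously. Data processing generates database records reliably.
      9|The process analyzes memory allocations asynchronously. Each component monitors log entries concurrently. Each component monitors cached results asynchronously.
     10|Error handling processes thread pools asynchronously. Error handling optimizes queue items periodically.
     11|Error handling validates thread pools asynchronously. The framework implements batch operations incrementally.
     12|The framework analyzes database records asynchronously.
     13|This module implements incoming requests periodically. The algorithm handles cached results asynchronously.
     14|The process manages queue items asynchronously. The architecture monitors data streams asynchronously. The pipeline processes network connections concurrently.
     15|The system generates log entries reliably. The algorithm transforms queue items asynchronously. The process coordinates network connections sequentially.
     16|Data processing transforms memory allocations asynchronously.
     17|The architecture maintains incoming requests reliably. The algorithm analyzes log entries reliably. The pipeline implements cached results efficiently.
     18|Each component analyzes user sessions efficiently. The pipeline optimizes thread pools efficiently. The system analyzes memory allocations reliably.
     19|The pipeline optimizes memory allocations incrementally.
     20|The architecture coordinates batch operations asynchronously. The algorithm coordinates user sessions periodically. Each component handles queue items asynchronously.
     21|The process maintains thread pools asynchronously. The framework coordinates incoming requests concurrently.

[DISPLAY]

  ┃Data processing handles data s░┃      
  ┃The system handles data stream░┃      
  ┃                              ░┃      
  ┃Each component manages user se░┃      
  ┃The system transforms queue it░┃      
  ┃Each component implements data░┃      
  ┃The process analyzes memory al░┃━━━━━━
  ┃Error handling processes threa░┃      
  ┃Error handling validates threa▼┃──────
  ┗━━━━━━━━━━━━━━━━━━━━━━━━━━━━━━━┛      
                   ┃█◎       █           
                   ┃█      ◎ █           
                   ┃█ █    █ █           
                   ┃█@  █    █           
                   ┃█        █           
                   ┗━━━━━━━━━━━━━━━━━━━━━
                                         
                                         
                                         
                                         


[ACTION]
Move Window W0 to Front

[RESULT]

  ┃Data processing handles data s░┃      
  ┃The system handles data stream░┃      
  ┃                              ░┃      
  ┃Each component manages user se░┃      
  ┃The system transforms queue it░┃      
  ┃Each component implements data░┃      
  ┃The process anal┏━━━━━━━━━━━━━━━━━━━━━
  ┃Error handling p┃ Sokoban             
  ┃Error handling v┠─────────────────────
  ┗━━━━━━━━━━━━━━━━┃██████████           
                   ┃█◎       █           
                   ┃█      ◎ █           
                   ┃█ █    █ █           
                   ┃█@  █    █           
                   ┃█        █           
                   ┗━━━━━━━━━━━━━━━━━━━━━
                                         
                                         
                                         
                                         


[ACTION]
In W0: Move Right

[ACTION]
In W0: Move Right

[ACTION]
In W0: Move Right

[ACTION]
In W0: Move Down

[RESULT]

  ┃Data processing handles data s░┃      
  ┃The system handles data stream░┃      
  ┃                              ░┃      
  ┃Each component manages user se░┃      
  ┃The system transforms queue it░┃      
  ┃Each component implements data░┃      
  ┃The process anal┏━━━━━━━━━━━━━━━━━━━━━
  ┃Error handling p┃ Sokoban             
  ┃Error handling v┠─────────────────────
  ┗━━━━━━━━━━━━━━━━┃██████████           
                   ┃█◎       █           
                   ┃█      ◎ █           
                   ┃█ █    █ █           
                   ┃█   █    █           
                   ┃█  @     █           
                   ┗━━━━━━━━━━━━━━━━━━━━━
                                         
                                         
                                         
                                         


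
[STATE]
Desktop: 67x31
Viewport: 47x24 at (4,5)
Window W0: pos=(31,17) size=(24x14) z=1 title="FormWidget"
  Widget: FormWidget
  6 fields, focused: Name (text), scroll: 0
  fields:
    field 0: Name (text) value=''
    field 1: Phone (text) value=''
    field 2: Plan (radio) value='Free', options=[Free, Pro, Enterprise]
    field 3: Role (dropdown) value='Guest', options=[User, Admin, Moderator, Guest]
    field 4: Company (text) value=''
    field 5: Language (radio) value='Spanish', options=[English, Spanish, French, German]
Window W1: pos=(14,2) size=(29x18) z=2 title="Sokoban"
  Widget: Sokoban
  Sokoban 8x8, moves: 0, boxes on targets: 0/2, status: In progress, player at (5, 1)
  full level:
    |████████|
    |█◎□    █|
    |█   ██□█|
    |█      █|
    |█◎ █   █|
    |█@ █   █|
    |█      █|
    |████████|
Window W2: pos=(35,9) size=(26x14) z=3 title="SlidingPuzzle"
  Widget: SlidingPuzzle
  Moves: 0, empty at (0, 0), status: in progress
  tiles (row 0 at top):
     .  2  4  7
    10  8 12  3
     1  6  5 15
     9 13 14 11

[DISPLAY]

          ┃████████                   ┃        
          ┃█◎□    █                   ┃        
          ┃█   ██□█                   ┃        
          ┃█      █                   ┃        
          ┃█◎ █   █            ┏━━━━━━━━━━━━━━━
          ┃█@ █   █            ┃ SlidingPuzzle 
          ┃█      █            ┠───────────────
          ┃████████            ┃┌────┬────┬────
          ┃Moves: 0  0/2       ┃│    │  2 │  4 
          ┃                    ┃├────┼────┼────
          ┃                    ┃│ 10 │  8 │ 12 
          ┃                    ┃├────┼────┼────
          ┃                    ┃│  1 │  6 │  5 
          ┃                    ┃├────┼────┼────
          ┗━━━━━━━━━━━━━━━━━━━━┃│  9 │ 13 │ 14 
                           ┃> N┃└────┴────┴────
                           ┃  P┃Moves: 0       
                           ┃  P┗━━━━━━━━━━━━━━━
                           ┃  Role:       [Gues
                           ┃  Company:    [    
                           ┃  Language:   ( ) E
                           ┃                   
                           ┃                   
                           ┃                   


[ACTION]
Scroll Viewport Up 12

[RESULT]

                                               
                                               
          ┏━━━━━━━━━━━━━━━━━━━━━━━━━━━┓        
          ┃ Sokoban                   ┃        
          ┠───────────────────────────┨        
          ┃████████                   ┃        
          ┃█◎□    █                   ┃        
          ┃█   ██□█                   ┃        
          ┃█      █                   ┃        
          ┃█◎ █   █            ┏━━━━━━━━━━━━━━━
          ┃█@ █   █            ┃ SlidingPuzzle 
          ┃█      █            ┠───────────────
          ┃████████            ┃┌────┬────┬────
          ┃Moves: 0  0/2       ┃│    │  2 │  4 
          ┃                    ┃├────┼────┼────
          ┃                    ┃│ 10 │  8 │ 12 
          ┃                    ┃├────┼────┼────
          ┃                    ┃│  1 │  6 │  5 
          ┃                    ┃├────┼────┼────
          ┗━━━━━━━━━━━━━━━━━━━━┃│  9 │ 13 │ 14 
                           ┃> N┃└────┴────┴────
                           ┃  P┃Moves: 0       
                           ┃  P┗━━━━━━━━━━━━━━━
                           ┃  Role:       [Gues


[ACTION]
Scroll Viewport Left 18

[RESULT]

                                               
                                               
              ┏━━━━━━━━━━━━━━━━━━━━━━━━━━━┓    
              ┃ Sokoban                   ┃    
              ┠───────────────────────────┨    
              ┃████████                   ┃    
              ┃█◎□    █                   ┃    
              ┃█   ██□█                   ┃    
              ┃█      █                   ┃    
              ┃█◎ █   █            ┏━━━━━━━━━━━
              ┃█@ █   █            ┃ SlidingPuz
              ┃█      █            ┠───────────
              ┃████████            ┃┌────┬────┬
              ┃Moves: 0  0/2       ┃│    │  2 │
              ┃                    ┃├────┼────┼
              ┃                    ┃│ 10 │  8 │
              ┃                    ┃├────┼────┼
              ┃                    ┃│  1 │  6 │
              ┃                    ┃├────┼────┼
              ┗━━━━━━━━━━━━━━━━━━━━┃│  9 │ 13 │
                               ┃> N┃└────┴────┴
                               ┃  P┃Moves: 0   
                               ┃  P┗━━━━━━━━━━━
                               ┃  Role:       [


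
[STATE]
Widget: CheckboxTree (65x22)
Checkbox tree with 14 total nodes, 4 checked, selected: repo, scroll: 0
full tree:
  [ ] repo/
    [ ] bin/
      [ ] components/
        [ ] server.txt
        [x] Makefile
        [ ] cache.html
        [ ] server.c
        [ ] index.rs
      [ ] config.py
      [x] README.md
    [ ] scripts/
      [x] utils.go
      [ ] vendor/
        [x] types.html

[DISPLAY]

>[-] repo/                                                       
   [-] bin/                                                      
     [-] components/                                             
       [ ] server.txt                                            
       [x] Makefile                                              
       [ ] cache.html                                            
       [ ] server.c                                              
       [ ] index.rs                                              
     [ ] config.py                                               
     [x] README.md                                               
   [x] scripts/                                                  
     [x] utils.go                                                
     [x] vendor/                                                 
       [x] types.html                                            
                                                                 
                                                                 
                                                                 
                                                                 
                                                                 
                                                                 
                                                                 
                                                                 


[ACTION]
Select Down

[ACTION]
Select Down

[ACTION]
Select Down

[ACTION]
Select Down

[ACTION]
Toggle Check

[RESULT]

 [-] repo/                                                       
   [-] bin/                                                      
     [ ] components/                                             
       [ ] server.txt                                            
>      [ ] Makefile                                              
       [ ] cache.html                                            
       [ ] server.c                                              
       [ ] index.rs                                              
     [ ] config.py                                               
     [x] README.md                                               
   [x] scripts/                                                  
     [x] utils.go                                                
     [x] vendor/                                                 
       [x] types.html                                            
                                                                 
                                                                 
                                                                 
                                                                 
                                                                 
                                                                 
                                                                 
                                                                 


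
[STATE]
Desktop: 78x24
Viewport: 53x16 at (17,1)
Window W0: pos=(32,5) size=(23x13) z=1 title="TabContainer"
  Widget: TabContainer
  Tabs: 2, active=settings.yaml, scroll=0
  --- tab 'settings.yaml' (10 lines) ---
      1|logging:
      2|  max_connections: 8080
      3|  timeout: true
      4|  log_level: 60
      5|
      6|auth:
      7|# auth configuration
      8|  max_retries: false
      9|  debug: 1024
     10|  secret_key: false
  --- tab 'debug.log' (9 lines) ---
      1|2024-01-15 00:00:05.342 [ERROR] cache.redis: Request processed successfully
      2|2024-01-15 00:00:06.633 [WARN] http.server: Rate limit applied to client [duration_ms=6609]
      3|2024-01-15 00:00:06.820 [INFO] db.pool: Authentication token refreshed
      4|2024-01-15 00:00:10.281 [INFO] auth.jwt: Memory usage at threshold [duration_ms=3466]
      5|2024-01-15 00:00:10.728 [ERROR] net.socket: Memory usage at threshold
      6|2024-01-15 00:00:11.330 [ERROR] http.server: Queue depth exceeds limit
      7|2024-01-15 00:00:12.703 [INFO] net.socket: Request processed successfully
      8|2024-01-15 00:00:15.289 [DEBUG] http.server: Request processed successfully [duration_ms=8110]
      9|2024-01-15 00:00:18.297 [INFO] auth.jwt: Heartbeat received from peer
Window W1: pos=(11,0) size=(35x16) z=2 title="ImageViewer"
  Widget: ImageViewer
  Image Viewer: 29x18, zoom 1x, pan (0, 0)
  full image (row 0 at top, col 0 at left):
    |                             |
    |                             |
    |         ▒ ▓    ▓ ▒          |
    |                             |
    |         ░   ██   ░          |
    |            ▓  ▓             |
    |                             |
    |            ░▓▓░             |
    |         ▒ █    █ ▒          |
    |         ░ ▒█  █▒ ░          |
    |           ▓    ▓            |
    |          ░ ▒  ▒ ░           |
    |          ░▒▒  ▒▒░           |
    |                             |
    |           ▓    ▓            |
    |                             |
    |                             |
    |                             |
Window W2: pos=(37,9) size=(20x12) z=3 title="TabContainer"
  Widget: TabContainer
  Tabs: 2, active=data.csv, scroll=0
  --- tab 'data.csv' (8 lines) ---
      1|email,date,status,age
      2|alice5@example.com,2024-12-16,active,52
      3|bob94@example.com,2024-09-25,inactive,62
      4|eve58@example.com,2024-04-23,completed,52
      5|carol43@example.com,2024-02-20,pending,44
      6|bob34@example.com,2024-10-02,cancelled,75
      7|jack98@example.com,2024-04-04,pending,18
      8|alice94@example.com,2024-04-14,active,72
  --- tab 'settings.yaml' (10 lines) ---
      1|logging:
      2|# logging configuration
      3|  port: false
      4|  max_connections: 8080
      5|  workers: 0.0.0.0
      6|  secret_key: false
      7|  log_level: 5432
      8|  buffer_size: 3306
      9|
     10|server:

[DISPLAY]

eViewer                     ┃                        
────────────────────────────┨                        
                            ┃                        
                            ┃                        
    ▒ ▓    ▓ ▒              ┃━━━━━━━━┓               
                            ┃        ┃               
    ░   ██   ░              ┃────────┨               
       ▓  ▓                 ┃l]│ debu┃               
                    ┏━━━━━━━━━━━━━━━━━━┓             
       ░▓▓░         ┃ TabContainer     ┃             
    ▒ █    █ ▒      ┠──────────────────┨             
    ░ ▒█  █▒ ░      ┃[data.csv]│ settin┃             
      ▓    ▓        ┃──────────────────┃             
     ░ ▒  ▒ ░       ┃email,date,status,┃             
━━━━━━━━━━━━━━━━━━━━┃alice5@example.com┃             
               ┃# au┃bob94@example.com,┃             


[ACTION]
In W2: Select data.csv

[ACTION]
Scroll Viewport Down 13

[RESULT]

       ▓  ▓                 ┃l]│ debu┃               
                    ┏━━━━━━━━━━━━━━━━━━┓             
       ░▓▓░         ┃ TabContainer     ┃             
    ▒ █    █ ▒      ┠──────────────────┨             
    ░ ▒█  █▒ ░      ┃[data.csv]│ settin┃             
      ▓    ▓        ┃──────────────────┃             
     ░ ▒  ▒ ░       ┃email,date,status,┃             
━━━━━━━━━━━━━━━━━━━━┃alice5@example.com┃             
               ┃# au┃bob94@example.com,┃             
               ┗━━━━┃eve58@example.com,┃             
                    ┃carol43@example.co┃             
                    ┃bob34@example.com,┃             
                    ┗━━━━━━━━━━━━━━━━━━┛             
                                                     
                                                     
                                                     


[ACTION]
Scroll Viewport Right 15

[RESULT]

  ▓                 ┃l]│ debu┃                       
            ┏━━━━━━━━━━━━━━━━━━┓                     
▓▓░         ┃ TabContainer     ┃                     
   █ ▒      ┠──────────────────┨                     
  █▒ ░      ┃[data.csv]│ settin┃                     
   ▓        ┃──────────────────┃                     
  ▒ ░       ┃email,date,status,┃                     
━━━━━━━━━━━━┃alice5@example.com┃                     
       ┃# au┃bob94@example.com,┃                     
       ┗━━━━┃eve58@example.com,┃                     
            ┃carol43@example.co┃                     
            ┃bob34@example.com,┃                     
            ┗━━━━━━━━━━━━━━━━━━┛                     
                                                     
                                                     
                                                     


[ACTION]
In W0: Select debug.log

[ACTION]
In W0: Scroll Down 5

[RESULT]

  ▓                 ┃l │[debu┃                       
            ┏━━━━━━━━━━━━━━━━━━┓                     
▓▓░         ┃ TabContainer     ┃                     
   █ ▒      ┠──────────────────┨                     
  █▒ ░      ┃[data.csv]│ settin┃                     
   ▓        ┃──────────────────┃                     
  ▒ ░       ┃email,date,status,┃                     
━━━━━━━━━━━━┃alice5@example.com┃                     
       ┃    ┃bob94@example.com,┃                     
       ┗━━━━┃eve58@example.com,┃                     
            ┃carol43@example.co┃                     
            ┃bob34@example.com,┃                     
            ┗━━━━━━━━━━━━━━━━━━┛                     
                                                     
                                                     
                                                     


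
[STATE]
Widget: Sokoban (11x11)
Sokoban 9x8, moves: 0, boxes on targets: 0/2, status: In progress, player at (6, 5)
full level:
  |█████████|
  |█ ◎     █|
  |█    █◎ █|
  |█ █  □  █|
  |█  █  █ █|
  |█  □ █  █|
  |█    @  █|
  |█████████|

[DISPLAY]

█████████  
█ ◎     █  
█    █◎ █  
█ █  □  █  
█  █  █ █  
█  □ █  █  
█    @  █  
█████████  
Moves: 0  0
           
           


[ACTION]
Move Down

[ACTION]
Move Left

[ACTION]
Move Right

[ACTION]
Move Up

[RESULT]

█████████  
█ ◎     █  
█    █◎ █  
█ █  □  █  
█  █  █ █  
█  □ █  █  
█    @  █  
█████████  
Moves: 2  0
           
           


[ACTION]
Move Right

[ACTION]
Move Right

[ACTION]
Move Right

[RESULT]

█████████  
█ ◎     █  
█    █◎ █  
█ █  □  █  
█  █  █ █  
█  □ █  █  
█      @█  
█████████  
Moves: 4  0
           
           


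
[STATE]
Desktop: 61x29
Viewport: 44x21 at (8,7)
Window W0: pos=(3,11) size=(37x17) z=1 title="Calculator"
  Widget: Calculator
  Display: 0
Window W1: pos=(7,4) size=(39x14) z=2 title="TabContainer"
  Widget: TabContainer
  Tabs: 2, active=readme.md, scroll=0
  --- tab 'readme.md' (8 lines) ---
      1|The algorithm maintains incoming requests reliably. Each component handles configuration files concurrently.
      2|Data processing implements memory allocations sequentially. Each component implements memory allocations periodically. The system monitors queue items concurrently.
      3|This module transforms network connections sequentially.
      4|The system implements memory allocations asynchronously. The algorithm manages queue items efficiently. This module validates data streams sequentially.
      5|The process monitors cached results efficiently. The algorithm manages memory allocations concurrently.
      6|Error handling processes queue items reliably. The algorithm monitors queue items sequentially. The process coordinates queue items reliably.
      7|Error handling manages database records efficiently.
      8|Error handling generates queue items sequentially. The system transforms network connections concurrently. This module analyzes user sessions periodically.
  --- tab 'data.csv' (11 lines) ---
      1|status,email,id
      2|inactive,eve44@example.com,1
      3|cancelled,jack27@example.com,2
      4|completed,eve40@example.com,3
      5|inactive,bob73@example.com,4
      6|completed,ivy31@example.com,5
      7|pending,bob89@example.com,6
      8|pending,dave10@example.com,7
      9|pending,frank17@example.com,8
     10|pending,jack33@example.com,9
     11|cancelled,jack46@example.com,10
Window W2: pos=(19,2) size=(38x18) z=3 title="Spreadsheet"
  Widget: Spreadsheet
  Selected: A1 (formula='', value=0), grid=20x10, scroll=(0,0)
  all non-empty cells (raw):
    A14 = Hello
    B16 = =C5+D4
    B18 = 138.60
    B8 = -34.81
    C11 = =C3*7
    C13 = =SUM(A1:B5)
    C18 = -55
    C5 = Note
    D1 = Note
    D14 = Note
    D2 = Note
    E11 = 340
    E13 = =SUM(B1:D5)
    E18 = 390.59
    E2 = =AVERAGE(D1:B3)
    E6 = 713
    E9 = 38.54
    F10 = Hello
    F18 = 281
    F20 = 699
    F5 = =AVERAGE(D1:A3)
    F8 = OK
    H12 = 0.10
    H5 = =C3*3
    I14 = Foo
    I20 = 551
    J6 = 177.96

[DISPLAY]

[readme.md]┃--------------------------------
───────────┃  1      [0]       0       0Note
The algorit┃  2        0       0       0Note
Data proces┃  3        0       0       0    
This module┃  4        0       0       0    
The system ┃  5        0       0Note        
The process┃  6        0       0       0    
Error handl┃  7        0       0       0    
Error handl┃  8        0  -34.81       0    
Error handl┃  9        0       0       0    
━━━━━━━━━━━┃ 10        0       0       0    
│ 5 │ 6 │ ×┃ 11        0       0       0    
┼───┼───┼──┗━━━━━━━━━━━━━━━━━━━━━━━━━━━━━━━━
│ 2 │ 3 │ - │                  ┃            
┼───┼───┼───┤                  ┃            
│ . │ = │ + │                  ┃            
┼───┼───┼───┤                  ┃            
│ MC│ MR│ M+│                  ┃            
┴───┴───┴───┘                  ┃            
                               ┃            
━━━━━━━━━━━━━━━━━━━━━━━━━━━━━━━┛            


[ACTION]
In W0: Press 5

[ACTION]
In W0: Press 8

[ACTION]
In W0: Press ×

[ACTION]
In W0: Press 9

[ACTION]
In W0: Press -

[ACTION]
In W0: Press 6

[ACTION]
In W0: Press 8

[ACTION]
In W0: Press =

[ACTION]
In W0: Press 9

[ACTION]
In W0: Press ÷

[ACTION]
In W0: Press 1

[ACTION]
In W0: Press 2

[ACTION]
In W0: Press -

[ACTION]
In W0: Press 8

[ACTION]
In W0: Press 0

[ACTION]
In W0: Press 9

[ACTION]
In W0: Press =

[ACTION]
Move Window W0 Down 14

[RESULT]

[readme.md]┃--------------------------------
───────────┃  1      [0]       0       0Note
The algorit┃  2        0       0       0Note
Data proces┃  3        0       0       0    
This module┃  4        0       0       0    
The system ┃  5        0       0Note        
The process┃  6        0       0       0    
Error handl┃  7        0       0       0    
Error handl┃  8        0  -34.81       0    
Error handl┃  9        0       0       0    
━━━━━━━━━━━┃ 10        0       0       0    
┼───┼───┼──┃ 11        0       0       0    
│ 5 │ 6 │ ×┗━━━━━━━━━━━━━━━━━━━━━━━━━━━━━━━━
┼───┼───┼───┤                  ┃            
│ 2 │ 3 │ - │                  ┃            
┼───┼───┼───┤                  ┃            
│ . │ = │ + │                  ┃            
┼───┼───┼───┤                  ┃            
│ MC│ MR│ M+│                  ┃            
┴───┴───┴───┘                  ┃            
                               ┃            


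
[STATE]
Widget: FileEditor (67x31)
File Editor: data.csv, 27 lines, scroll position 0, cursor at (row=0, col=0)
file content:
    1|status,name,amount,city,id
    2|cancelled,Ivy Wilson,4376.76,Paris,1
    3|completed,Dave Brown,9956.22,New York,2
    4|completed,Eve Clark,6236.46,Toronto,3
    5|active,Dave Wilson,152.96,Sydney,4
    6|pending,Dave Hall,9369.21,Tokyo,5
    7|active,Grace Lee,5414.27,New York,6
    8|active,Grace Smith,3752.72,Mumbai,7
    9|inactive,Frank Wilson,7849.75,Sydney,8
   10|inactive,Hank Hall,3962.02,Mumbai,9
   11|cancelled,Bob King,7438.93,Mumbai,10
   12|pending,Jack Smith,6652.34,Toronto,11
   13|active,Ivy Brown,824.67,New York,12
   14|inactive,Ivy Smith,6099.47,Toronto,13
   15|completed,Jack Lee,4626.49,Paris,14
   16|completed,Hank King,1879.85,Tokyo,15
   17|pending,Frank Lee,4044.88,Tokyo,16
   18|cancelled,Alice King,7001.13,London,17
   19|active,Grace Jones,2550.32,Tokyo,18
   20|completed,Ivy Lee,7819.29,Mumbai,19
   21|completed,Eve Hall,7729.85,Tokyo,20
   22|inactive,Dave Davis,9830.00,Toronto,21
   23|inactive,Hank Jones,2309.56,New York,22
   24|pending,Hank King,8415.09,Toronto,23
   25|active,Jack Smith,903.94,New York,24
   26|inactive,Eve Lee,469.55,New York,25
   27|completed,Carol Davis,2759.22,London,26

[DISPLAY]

█tatus,name,amount,city,id                                        ▲
cancelled,Ivy Wilson,4376.76,Paris,1                              █
completed,Dave Brown,9956.22,New York,2                           ░
completed,Eve Clark,6236.46,Toronto,3                             ░
active,Dave Wilson,152.96,Sydney,4                                ░
pending,Dave Hall,9369.21,Tokyo,5                                 ░
active,Grace Lee,5414.27,New York,6                               ░
active,Grace Smith,3752.72,Mumbai,7                               ░
inactive,Frank Wilson,7849.75,Sydney,8                            ░
inactive,Hank Hall,3962.02,Mumbai,9                               ░
cancelled,Bob King,7438.93,Mumbai,10                              ░
pending,Jack Smith,6652.34,Toronto,11                             ░
active,Ivy Brown,824.67,New York,12                               ░
inactive,Ivy Smith,6099.47,Toronto,13                             ░
completed,Jack Lee,4626.49,Paris,14                               ░
completed,Hank King,1879.85,Tokyo,15                              ░
pending,Frank Lee,4044.88,Tokyo,16                                ░
cancelled,Alice King,7001.13,London,17                            ░
active,Grace Jones,2550.32,Tokyo,18                               ░
completed,Ivy Lee,7819.29,Mumbai,19                               ░
completed,Eve Hall,7729.85,Tokyo,20                               ░
inactive,Dave Davis,9830.00,Toronto,21                            ░
inactive,Hank Jones,2309.56,New York,22                           ░
pending,Hank King,8415.09,Toronto,23                              ░
active,Jack Smith,903.94,New York,24                              ░
inactive,Eve Lee,469.55,New York,25                               ░
completed,Carol Davis,2759.22,London,26                           ░
                                                                  ░
                                                                  ░
                                                                  ░
                                                                  ▼


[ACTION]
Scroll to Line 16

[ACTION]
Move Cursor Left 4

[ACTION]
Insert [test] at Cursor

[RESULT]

test█tatus,name,amount,city,id                                    ▲
cancelled,Ivy Wilson,4376.76,Paris,1                              █
completed,Dave Brown,9956.22,New York,2                           ░
completed,Eve Clark,6236.46,Toronto,3                             ░
active,Dave Wilson,152.96,Sydney,4                                ░
pending,Dave Hall,9369.21,Tokyo,5                                 ░
active,Grace Lee,5414.27,New York,6                               ░
active,Grace Smith,3752.72,Mumbai,7                               ░
inactive,Frank Wilson,7849.75,Sydney,8                            ░
inactive,Hank Hall,3962.02,Mumbai,9                               ░
cancelled,Bob King,7438.93,Mumbai,10                              ░
pending,Jack Smith,6652.34,Toronto,11                             ░
active,Ivy Brown,824.67,New York,12                               ░
inactive,Ivy Smith,6099.47,Toronto,13                             ░
completed,Jack Lee,4626.49,Paris,14                               ░
completed,Hank King,1879.85,Tokyo,15                              ░
pending,Frank Lee,4044.88,Tokyo,16                                ░
cancelled,Alice King,7001.13,London,17                            ░
active,Grace Jones,2550.32,Tokyo,18                               ░
completed,Ivy Lee,7819.29,Mumbai,19                               ░
completed,Eve Hall,7729.85,Tokyo,20                               ░
inactive,Dave Davis,9830.00,Toronto,21                            ░
inactive,Hank Jones,2309.56,New York,22                           ░
pending,Hank King,8415.09,Toronto,23                              ░
active,Jack Smith,903.94,New York,24                              ░
inactive,Eve Lee,469.55,New York,25                               ░
completed,Carol Davis,2759.22,London,26                           ░
                                                                  ░
                                                                  ░
                                                                  ░
                                                                  ▼


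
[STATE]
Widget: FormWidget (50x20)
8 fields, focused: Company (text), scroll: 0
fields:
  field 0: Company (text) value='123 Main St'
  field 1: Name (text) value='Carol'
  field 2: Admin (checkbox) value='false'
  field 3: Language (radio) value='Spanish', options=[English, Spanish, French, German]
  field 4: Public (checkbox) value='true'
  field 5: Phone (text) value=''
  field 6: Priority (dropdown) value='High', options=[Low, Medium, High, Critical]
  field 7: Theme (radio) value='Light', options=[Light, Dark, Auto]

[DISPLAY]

> Company:    [123 Main St                       ]
  Name:       [Carol                             ]
  Admin:      [ ]                                 
  Language:   ( ) English  (●) Spanish  ( ) French
  Public:     [x]                                 
  Phone:      [                                  ]
  Priority:   [High                             ▼]
  Theme:      (●) Light  ( ) Dark  ( ) Auto       
                                                  
                                                  
                                                  
                                                  
                                                  
                                                  
                                                  
                                                  
                                                  
                                                  
                                                  
                                                  


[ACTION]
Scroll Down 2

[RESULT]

  Admin:      [ ]                                 
  Language:   ( ) English  (●) Spanish  ( ) French
  Public:     [x]                                 
  Phone:      [                                  ]
  Priority:   [High                             ▼]
  Theme:      (●) Light  ( ) Dark  ( ) Auto       
                                                  
                                                  
                                                  
                                                  
                                                  
                                                  
                                                  
                                                  
                                                  
                                                  
                                                  
                                                  
                                                  
                                                  


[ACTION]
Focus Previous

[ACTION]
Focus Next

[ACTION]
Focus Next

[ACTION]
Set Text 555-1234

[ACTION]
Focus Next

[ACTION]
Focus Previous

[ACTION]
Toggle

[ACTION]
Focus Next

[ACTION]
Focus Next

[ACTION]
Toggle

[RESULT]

  Admin:      [ ]                                 
> Language:   ( ) English  (●) Spanish  ( ) French
  Public:     [x]                                 
  Phone:      [                                  ]
  Priority:   [High                             ▼]
  Theme:      (●) Light  ( ) Dark  ( ) Auto       
                                                  
                                                  
                                                  
                                                  
                                                  
                                                  
                                                  
                                                  
                                                  
                                                  
                                                  
                                                  
                                                  
                                                  


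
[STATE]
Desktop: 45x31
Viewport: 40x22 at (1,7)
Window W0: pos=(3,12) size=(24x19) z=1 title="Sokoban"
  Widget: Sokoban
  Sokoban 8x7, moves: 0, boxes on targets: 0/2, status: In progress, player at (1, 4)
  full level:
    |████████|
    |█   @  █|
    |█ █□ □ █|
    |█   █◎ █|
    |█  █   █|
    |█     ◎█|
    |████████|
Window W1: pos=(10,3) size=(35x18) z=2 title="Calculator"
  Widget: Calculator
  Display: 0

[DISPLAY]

         ┃┌───┬───┬───┬───┐             
         ┃│ 7 │ 8 │ 9 │ ÷ │             
         ┃├───┼───┼───┼───┤             
         ┃│ 4 │ 5 │ 6 │ × │             
         ┃├───┼───┼───┼───┤             
  ┏━━━━━━┃│ 1 │ 2 │ 3 │ - │             
  ┃ Sokob┃├───┼───┼───┼───┤             
  ┠──────┃│ 0 │ . │ = │ + │             
  ┃██████┃├───┼───┼───┼───┤             
  ┃█   @ ┃│ C │ MC│ MR│ M+│             
  ┃█ █□ □┃└───┴───┴───┴───┘             
  ┃█   █◎┃                              
  ┃█  █  ┃                              
  ┃█     ┗━━━━━━━━━━━━━━━━━━━━━━━━━━━━━━
  ┃████████              ┃              
  ┃Moves: 0  0/2         ┃              
  ┃                      ┃              
  ┃                      ┃              
  ┃                      ┃              
  ┃                      ┃              
  ┃                      ┃              
  ┃                      ┃              


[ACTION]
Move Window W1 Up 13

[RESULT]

         ┃│ 4 │ 5 │ 6 │ × │             
         ┃├───┼───┼───┼───┤             
         ┃│ 1 │ 2 │ 3 │ - │             
         ┃├───┼───┼───┼───┤             
         ┃│ 0 │ . │ = │ + │             
  ┏━━━━━━┃├───┼───┼───┼───┤             
  ┃ Sokob┃│ C │ MC│ MR│ M+│             
  ┠──────┃└───┴───┴───┴───┘             
  ┃██████┃                              
  ┃█   @ ┃                              
  ┃█ █□ □┗━━━━━━━━━━━━━━━━━━━━━━━━━━━━━━
  ┃█   █◎ █              ┃              
  ┃█  █   █              ┃              
  ┃█     ◎█              ┃              
  ┃████████              ┃              
  ┃Moves: 0  0/2         ┃              
  ┃                      ┃              
  ┃                      ┃              
  ┃                      ┃              
  ┃                      ┃              
  ┃                      ┃              
  ┃                      ┃              


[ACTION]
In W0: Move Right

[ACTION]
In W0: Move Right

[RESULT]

         ┃│ 4 │ 5 │ 6 │ × │             
         ┃├───┼───┼───┼───┤             
         ┃│ 1 │ 2 │ 3 │ - │             
         ┃├───┼───┼───┼───┤             
         ┃│ 0 │ . │ = │ + │             
  ┏━━━━━━┃├───┼───┼───┼───┤             
  ┃ Sokob┃│ C │ MC│ MR│ M+│             
  ┠──────┃└───┴───┴───┴───┘             
  ┃██████┃                              
  ┃█     ┃                              
  ┃█ █□ □┗━━━━━━━━━━━━━━━━━━━━━━━━━━━━━━
  ┃█   █◎ █              ┃              
  ┃█  █   █              ┃              
  ┃█     ◎█              ┃              
  ┃████████              ┃              
  ┃Moves: 2  0/2         ┃              
  ┃                      ┃              
  ┃                      ┃              
  ┃                      ┃              
  ┃                      ┃              
  ┃                      ┃              
  ┃                      ┃              


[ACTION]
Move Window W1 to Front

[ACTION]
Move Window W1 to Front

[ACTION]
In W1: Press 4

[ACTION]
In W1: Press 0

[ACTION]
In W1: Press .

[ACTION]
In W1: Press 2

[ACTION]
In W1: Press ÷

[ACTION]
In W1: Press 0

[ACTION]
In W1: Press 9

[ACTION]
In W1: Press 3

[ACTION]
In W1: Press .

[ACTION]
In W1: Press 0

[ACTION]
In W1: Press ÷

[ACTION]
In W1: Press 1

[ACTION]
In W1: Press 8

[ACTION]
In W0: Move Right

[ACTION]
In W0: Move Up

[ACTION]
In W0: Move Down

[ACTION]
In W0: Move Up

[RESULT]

         ┃│ 4 │ 5 │ 6 │ × │             
         ┃├───┼───┼───┼───┤             
         ┃│ 1 │ 2 │ 3 │ - │             
         ┃├───┼───┼───┼───┤             
         ┃│ 0 │ . │ = │ + │             
  ┏━━━━━━┃├───┼───┼───┼───┤             
  ┃ Sokob┃│ C │ MC│ MR│ M+│             
  ┠──────┃└───┴───┴───┴───┘             
  ┃██████┃                              
  ┃█     ┃                              
  ┃█ █□ □┗━━━━━━━━━━━━━━━━━━━━━━━━━━━━━━
  ┃█   █◎ █              ┃              
  ┃█  █   █              ┃              
  ┃█     ◎█              ┃              
  ┃████████              ┃              
  ┃Moves: 4  0/2         ┃              
  ┃                      ┃              
  ┃                      ┃              
  ┃                      ┃              
  ┃                      ┃              
  ┃                      ┃              
  ┃                      ┃              
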